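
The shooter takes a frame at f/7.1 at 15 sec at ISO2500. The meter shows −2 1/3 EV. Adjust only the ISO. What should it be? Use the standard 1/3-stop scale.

Underexposed by 2 1/3 stops → need 2 1/3 stops brighter.
ISO: 2500 → 3200 → 4000 → 5000 → 6400 → 8000 → 10000 → 12800.

ISO 12800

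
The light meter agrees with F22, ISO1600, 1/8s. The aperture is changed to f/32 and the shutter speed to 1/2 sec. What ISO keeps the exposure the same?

Aperture: f/22 → f/32 — 1 stop smaller aperture (darker).
Shutter speed: 1/8 → 1/4 → 1/2 — 2 stops slower (brighter).
Net change so far: 1 stop brighter. Offset with the ISO: 1600 → 800.

ISO 800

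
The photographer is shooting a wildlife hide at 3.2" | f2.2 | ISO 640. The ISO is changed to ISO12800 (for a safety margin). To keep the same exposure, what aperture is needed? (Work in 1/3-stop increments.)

f/10

ISO: 640 → 800 → 1000 → 1250 → 1600 → 2000 → 2500 → 3200 → 4000 → 5000 → 6400 → 8000 → 10000 → 12800 — 4 1/3 stops raised (brighter).
Need 4 1/3 stops darker from the aperture: f/2.2 → f/2.5 → f/2.8 → f/3.2 → f/3.5 → f/4 → f/4.5 → f/5 → f/5.6 → f/6.3 → f/7.1 → f/8 → f/9 → f/10.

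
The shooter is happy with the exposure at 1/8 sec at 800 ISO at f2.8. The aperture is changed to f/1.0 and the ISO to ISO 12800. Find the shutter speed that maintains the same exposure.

1/1000s

Aperture: f/2.8 → f/2 → f/1.4 → f/1.0 — 3 stops opened up (brighter).
ISO: 800 → 1600 → 3200 → 6400 → 12800 — 4 stops raised (brighter).
Net change so far: 7 stops brighter. Offset with the shutter speed: 1/8 → 1/15 → 1/30 → 1/60 → 1/125 → 1/250 → 1/500 → 1/1000.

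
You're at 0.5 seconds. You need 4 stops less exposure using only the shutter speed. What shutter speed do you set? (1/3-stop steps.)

Shutter speed: 0.5 → 0.4 → 0.3 → 1/4 → 1/5 → 1/6 → 1/8 → 1/10 → 1/13 → 1/15 → 1/20 → 1/25 → 1/30 — 4 stops shorter (darker).

1/30s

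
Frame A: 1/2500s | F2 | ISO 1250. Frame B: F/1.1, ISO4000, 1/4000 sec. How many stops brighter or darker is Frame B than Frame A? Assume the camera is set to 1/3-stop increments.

2 2/3 stops brighter

Aperture: f/2 → f/1.8 → f/1.6 → f/1.4 → f/1.2 → f/1.1 — 1 2/3 stops wider (brighter).
Shutter speed: 1/2500 → 1/3200 → 1/4000 — 2/3 stop shorter (darker).
ISO: 1250 → 1600 → 2000 → 2500 → 3200 → 4000 — 1 2/3 stops raised (brighter).
Net: +1 2/3 −2/3 +1 2/3 = +2 2/3 stops.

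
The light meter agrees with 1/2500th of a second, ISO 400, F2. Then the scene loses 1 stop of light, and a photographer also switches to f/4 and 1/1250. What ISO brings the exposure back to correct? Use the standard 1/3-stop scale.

ISO 1600

Scene light: 1 stop darker.
Aperture: f/2 → f/2.2 → f/2.5 → f/2.8 → f/3.2 → f/3.5 → f/4 — 2 stops stopped down (darker).
Shutter speed: 1/2500 → 1/2000 → 1/1600 → 1/1250 — 1 stop longer (brighter).
Net so far: 2 stops darker. ISO: 400 → 500 → 640 → 800 → 1000 → 1250 → 1600.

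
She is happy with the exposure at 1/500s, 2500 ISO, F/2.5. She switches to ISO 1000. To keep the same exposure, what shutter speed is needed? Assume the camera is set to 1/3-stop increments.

1/200s

ISO: 2500 → 2000 → 1600 → 1250 → 1000 — 1 1/3 stops dropped (darker).
Need 1 1/3 stops brighter from the shutter speed: 1/500 → 1/400 → 1/320 → 1/250 → 1/200.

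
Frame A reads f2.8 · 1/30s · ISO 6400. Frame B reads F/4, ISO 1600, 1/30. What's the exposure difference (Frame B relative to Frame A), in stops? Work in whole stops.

Aperture: f/2.8 → f/4 — 1 stop stopped down (darker).
Shutter speed: unchanged.
ISO: 6400 → 3200 → 1600 — 2 stops dropped (darker).
Net: −1 −2 = −3 stops.

3 stops darker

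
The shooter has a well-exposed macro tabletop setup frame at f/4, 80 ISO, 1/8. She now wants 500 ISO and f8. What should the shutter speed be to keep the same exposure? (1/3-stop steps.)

1/13s

ISO: 80 → 100 → 125 → 160 → 200 → 250 → 320 → 400 → 500 — 2 2/3 stops higher (brighter).
Aperture: f/4 → f/4.5 → f/5 → f/5.6 → f/6.3 → f/7.1 → f/8 — 2 stops smaller aperture (darker).
Net change so far: 2/3 stop brighter. Offset with the shutter speed: 1/8 → 1/10 → 1/13.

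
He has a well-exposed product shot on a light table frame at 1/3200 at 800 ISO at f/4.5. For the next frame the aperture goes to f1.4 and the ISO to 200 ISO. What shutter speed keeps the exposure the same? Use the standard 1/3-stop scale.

Aperture: f/4.5 → f/4 → f/3.5 → f/3.2 → f/2.8 → f/2.5 → f/2.2 → f/2 → f/1.8 → f/1.6 → f/1.4 — 3 1/3 stops wider (brighter).
ISO: 800 → 640 → 500 → 400 → 320 → 250 → 200 — 2 stops lower (darker).
Net change so far: 1 1/3 stops brighter. Offset with the shutter speed: 1/3200 → 1/4000 → 1/5000 → 1/6400 → 1/8000.

1/8000s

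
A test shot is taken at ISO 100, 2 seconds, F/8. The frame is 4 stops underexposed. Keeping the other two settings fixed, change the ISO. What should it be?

Underexposed by 4 stops → need 4 stops brighter.
ISO: 100 → 200 → 400 → 800 → 1600.

ISO 1600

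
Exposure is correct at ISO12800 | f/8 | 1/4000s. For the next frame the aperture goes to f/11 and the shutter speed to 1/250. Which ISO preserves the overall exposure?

ISO 1600

Aperture: f/8 → f/11 — 1 stop narrower (darker).
Shutter speed: 1/4000 → 1/2000 → 1/1000 → 1/500 → 1/250 — 4 stops longer (brighter).
Net change so far: 3 stops brighter. Offset with the ISO: 12800 → 6400 → 3200 → 1600.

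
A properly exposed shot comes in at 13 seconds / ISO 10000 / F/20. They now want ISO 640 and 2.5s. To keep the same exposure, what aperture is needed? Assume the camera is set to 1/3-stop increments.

f/2.2

ISO: 10000 → 8000 → 6400 → 5000 → 4000 → 3200 → 2500 → 2000 → 1600 → 1250 → 1000 → 800 → 640 — 4 stops lower (darker).
Shutter speed: 13 → 10 → 8 → 6 → 5 → 4 → 3.2 → 2.5 — 2 1/3 stops faster (darker).
Net change so far: 6 1/3 stops darker. Offset with the aperture: f/20 → f/18 → f/16 → f/14 → f/13 → f/11 → f/10 → f/9 → f/8 → f/7.1 → f/6.3 → f/5.6 → f/5 → f/4.5 → f/4 → f/3.5 → f/3.2 → f/2.8 → f/2.5 → f/2.2.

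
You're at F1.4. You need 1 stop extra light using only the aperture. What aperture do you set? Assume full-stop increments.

Aperture: f/1.4 → f/1.0 — 1 stop larger aperture (brighter).

f/1.0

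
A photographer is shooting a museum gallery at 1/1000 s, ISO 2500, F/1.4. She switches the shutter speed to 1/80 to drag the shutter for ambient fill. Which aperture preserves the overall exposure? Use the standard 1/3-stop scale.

f/5

Shutter speed: 1/1000 → 1/800 → 1/640 → 1/500 → 1/400 → 1/320 → 1/250 → 1/200 → 1/160 → 1/125 → 1/100 → 1/80 — 3 2/3 stops longer (brighter).
Need 3 2/3 stops darker from the aperture: f/1.4 → f/1.6 → f/1.8 → f/2 → f/2.2 → f/2.5 → f/2.8 → f/3.2 → f/3.5 → f/4 → f/4.5 → f/5.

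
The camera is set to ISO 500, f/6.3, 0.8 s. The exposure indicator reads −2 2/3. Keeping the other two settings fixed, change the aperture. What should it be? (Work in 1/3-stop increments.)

Underexposed by 2 2/3 stops → need 2 2/3 stops brighter.
Aperture: f/6.3 → f/5.6 → f/5 → f/4.5 → f/4 → f/3.5 → f/3.2 → f/2.8 → f/2.5.

f/2.5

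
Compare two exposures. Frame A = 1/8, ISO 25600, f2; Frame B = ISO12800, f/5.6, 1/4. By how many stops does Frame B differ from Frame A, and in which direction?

Aperture: f/2 → f/2.8 → f/4 → f/5.6 — 3 stops stopped down (darker).
Shutter speed: 1/8 → 1/4 — 1 stop longer (brighter).
ISO: 25600 → 12800 — 1 stop lower (darker).
Net: −3 +1 −1 = −3 stops.

3 stops darker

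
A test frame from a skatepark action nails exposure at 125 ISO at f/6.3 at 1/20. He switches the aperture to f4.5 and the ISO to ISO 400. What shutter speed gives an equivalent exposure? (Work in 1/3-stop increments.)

Aperture: f/6.3 → f/5.6 → f/5 → f/4.5 — 1 stop larger aperture (brighter).
ISO: 125 → 160 → 200 → 250 → 320 → 400 — 1 2/3 stops raised (brighter).
Net change so far: 2 2/3 stops brighter. Offset with the shutter speed: 1/20 → 1/25 → 1/30 → 1/40 → 1/50 → 1/60 → 1/80 → 1/100 → 1/125.

1/125s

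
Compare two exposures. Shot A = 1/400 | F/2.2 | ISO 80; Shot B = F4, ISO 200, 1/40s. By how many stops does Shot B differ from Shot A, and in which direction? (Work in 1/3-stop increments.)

3 stops brighter

Aperture: f/2.2 → f/2.5 → f/2.8 → f/3.2 → f/3.5 → f/4 — 1 2/3 stops smaller aperture (darker).
Shutter speed: 1/400 → 1/320 → 1/250 → 1/200 → 1/160 → 1/125 → 1/100 → 1/80 → 1/60 → 1/50 → 1/40 — 3 1/3 stops longer (brighter).
ISO: 80 → 100 → 125 → 160 → 200 — 1 1/3 stops raised (brighter).
Net: −1 2/3 +3 1/3 +1 1/3 = +3 stops.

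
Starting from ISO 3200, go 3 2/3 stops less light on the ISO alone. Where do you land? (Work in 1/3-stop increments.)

ISO 250

ISO: 3200 → 2500 → 2000 → 1600 → 1250 → 1000 → 800 → 640 → 500 → 400 → 320 → 250 — 3 2/3 stops dropped (darker).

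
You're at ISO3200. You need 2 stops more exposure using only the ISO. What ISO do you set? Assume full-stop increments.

ISO: 3200 → 6400 → 12800 — 2 stops higher (brighter).

ISO 12800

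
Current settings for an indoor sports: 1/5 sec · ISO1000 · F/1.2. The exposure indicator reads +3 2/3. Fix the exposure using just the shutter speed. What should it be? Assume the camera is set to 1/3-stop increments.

Overexposed by 3 2/3 stops → need 3 2/3 stops darker.
Shutter speed: 1/5 → 1/6 → 1/8 → 1/10 → 1/13 → 1/15 → 1/20 → 1/25 → 1/30 → 1/40 → 1/50 → 1/60.

1/60s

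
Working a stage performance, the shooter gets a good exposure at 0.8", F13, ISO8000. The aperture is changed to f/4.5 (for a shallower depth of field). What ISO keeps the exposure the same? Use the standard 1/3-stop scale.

ISO 1000

Aperture: f/13 → f/11 → f/10 → f/9 → f/8 → f/7.1 → f/6.3 → f/5.6 → f/5 → f/4.5 — 3 stops wider (brighter).
Need 3 stops darker from the ISO: 8000 → 6400 → 5000 → 4000 → 3200 → 2500 → 2000 → 1600 → 1250 → 1000.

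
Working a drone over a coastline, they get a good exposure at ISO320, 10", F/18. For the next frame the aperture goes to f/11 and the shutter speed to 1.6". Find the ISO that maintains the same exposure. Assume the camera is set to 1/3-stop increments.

ISO 800

Aperture: f/18 → f/16 → f/14 → f/13 → f/11 — 1 1/3 stops wider (brighter).
Shutter speed: 10 → 8 → 6 → 5 → 4 → 3.2 → 2.5 → 2 → 1.6 — 2 2/3 stops shorter (darker).
Net change so far: 1 1/3 stops darker. Offset with the ISO: 320 → 400 → 500 → 640 → 800.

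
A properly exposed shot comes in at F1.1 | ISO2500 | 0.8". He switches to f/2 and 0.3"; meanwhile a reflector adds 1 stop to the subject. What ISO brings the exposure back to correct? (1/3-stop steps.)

Scene light: 1 stop brighter.
Aperture: f/1.1 → f/1.2 → f/1.4 → f/1.6 → f/1.8 → f/2 — 1 2/3 stops smaller aperture (darker).
Shutter speed: 0.8 → 0.6 → 0.5 → 0.4 → 0.3 — 1 1/3 stops shorter (darker).
Net so far: 2 stops darker. ISO: 2500 → 3200 → 4000 → 5000 → 6400 → 8000 → 10000.

ISO 10000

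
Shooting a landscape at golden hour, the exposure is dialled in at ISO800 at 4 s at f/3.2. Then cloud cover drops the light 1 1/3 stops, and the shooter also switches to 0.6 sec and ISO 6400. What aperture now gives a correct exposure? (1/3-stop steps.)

Scene light: 1 1/3 stops darker.
Shutter speed: 4 → 3.2 → 2.5 → 2 → 1.6 → 1.3 → 1 → 0.8 → 0.6 — 2 2/3 stops faster (darker).
ISO: 800 → 1000 → 1250 → 1600 → 2000 → 2500 → 3200 → 4000 → 5000 → 6400 — 3 stops raised (brighter).
Net so far: 1 stop darker. Aperture: f/3.2 → f/2.8 → f/2.5 → f/2.2.

f/2.2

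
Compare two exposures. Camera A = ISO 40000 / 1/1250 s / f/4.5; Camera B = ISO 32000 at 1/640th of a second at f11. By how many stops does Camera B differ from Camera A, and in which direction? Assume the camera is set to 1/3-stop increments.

2 stops darker

Aperture: f/4.5 → f/5 → f/5.6 → f/6.3 → f/7.1 → f/8 → f/9 → f/10 → f/11 — 2 2/3 stops smaller aperture (darker).
Shutter speed: 1/1250 → 1/1000 → 1/800 → 1/640 — 1 stop longer (brighter).
ISO: 40000 → 32000 — 1/3 stop lower (darker).
Net: −2 2/3 +1 −1/3 = −2 stops.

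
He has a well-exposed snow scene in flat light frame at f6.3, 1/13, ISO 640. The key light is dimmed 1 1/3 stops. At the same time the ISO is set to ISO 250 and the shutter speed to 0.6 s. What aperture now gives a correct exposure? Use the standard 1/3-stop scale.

Scene light: 1 1/3 stops darker.
ISO: 640 → 500 → 400 → 320 → 250 — 1 1/3 stops lower (darker).
Shutter speed: 1/13 → 1/10 → 1/8 → 1/6 → 1/5 → 1/4 → 0.3 → 0.4 → 0.5 → 0.6 — 3 stops longer (brighter).
Net so far: 1/3 stop brighter. Aperture: f/6.3 → f/7.1.

f/7.1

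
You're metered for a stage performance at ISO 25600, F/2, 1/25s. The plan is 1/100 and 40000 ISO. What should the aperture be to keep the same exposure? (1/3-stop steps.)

Shutter speed: 1/25 → 1/30 → 1/40 → 1/50 → 1/60 → 1/80 → 1/100 — 2 stops faster (darker).
ISO: 25600 → 32000 → 40000 — 2/3 stop higher (brighter).
Net change so far: 1 1/3 stops darker. Offset with the aperture: f/2 → f/1.8 → f/1.6 → f/1.4 → f/1.2.

f/1.2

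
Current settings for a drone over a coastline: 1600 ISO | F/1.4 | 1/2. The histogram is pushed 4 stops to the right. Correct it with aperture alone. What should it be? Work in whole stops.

f/5.6

Overexposed by 4 stops → need 4 stops darker.
Aperture: f/1.4 → f/2 → f/2.8 → f/4 → f/5.6.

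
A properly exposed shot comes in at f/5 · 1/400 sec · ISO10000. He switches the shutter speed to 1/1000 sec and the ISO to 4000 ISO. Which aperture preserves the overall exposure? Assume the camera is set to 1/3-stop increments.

Shutter speed: 1/400 → 1/500 → 1/640 → 1/800 → 1/1000 — 1 1/3 stops faster (darker).
ISO: 10000 → 8000 → 6400 → 5000 → 4000 — 1 1/3 stops lower (darker).
Net change so far: 2 2/3 stops darker. Offset with the aperture: f/5 → f/4.5 → f/4 → f/3.5 → f/3.2 → f/2.8 → f/2.5 → f/2.2 → f/2.

f/2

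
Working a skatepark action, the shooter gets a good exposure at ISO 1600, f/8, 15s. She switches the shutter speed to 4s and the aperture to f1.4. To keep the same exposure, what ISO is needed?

Shutter speed: 15 → 8 → 4 — 2 stops shorter (darker).
Aperture: f/8 → f/5.6 → f/4 → f/2.8 → f/2 → f/1.4 — 5 stops opened up (brighter).
Net change so far: 3 stops brighter. Offset with the ISO: 1600 → 800 → 400 → 200.

ISO 200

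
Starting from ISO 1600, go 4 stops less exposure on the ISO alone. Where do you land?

ISO: 1600 → 800 → 400 → 200 → 100 — 4 stops dropped (darker).

ISO 100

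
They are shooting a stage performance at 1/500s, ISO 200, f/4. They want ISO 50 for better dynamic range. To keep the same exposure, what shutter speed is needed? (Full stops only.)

1/125s

ISO: 200 → 100 → 50 — 2 stops dropped (darker).
Need 2 stops brighter from the shutter speed: 1/500 → 1/250 → 1/125.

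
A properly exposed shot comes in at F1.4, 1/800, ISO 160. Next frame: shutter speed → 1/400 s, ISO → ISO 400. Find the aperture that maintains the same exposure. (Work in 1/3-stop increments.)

Shutter speed: 1/800 → 1/640 → 1/500 → 1/400 — 1 stop longer (brighter).
ISO: 160 → 200 → 250 → 320 → 400 — 1 1/3 stops higher (brighter).
Net change so far: 2 1/3 stops brighter. Offset with the aperture: f/1.4 → f/1.6 → f/1.8 → f/2 → f/2.2 → f/2.5 → f/2.8 → f/3.2.

f/3.2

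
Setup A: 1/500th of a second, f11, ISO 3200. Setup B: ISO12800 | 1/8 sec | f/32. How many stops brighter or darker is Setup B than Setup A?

5 stops brighter

Aperture: f/11 → f/16 → f/22 → f/32 — 3 stops narrower (darker).
Shutter speed: 1/500 → 1/250 → 1/125 → 1/60 → 1/30 → 1/15 → 1/8 — 6 stops longer (brighter).
ISO: 3200 → 6400 → 12800 — 2 stops raised (brighter).
Net: −3 +6 +2 = +5 stops.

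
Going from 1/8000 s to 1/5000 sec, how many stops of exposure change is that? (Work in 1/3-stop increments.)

1/8000 → 1/6400 → 1/5000 — count the steps: 2 third-stops = 2/3 stop.

2/3 stop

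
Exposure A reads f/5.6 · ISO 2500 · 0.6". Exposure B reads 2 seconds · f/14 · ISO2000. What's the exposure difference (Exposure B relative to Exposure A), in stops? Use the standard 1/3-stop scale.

Aperture: f/5.6 → f/6.3 → f/7.1 → f/8 → f/9 → f/10 → f/11 → f/13 → f/14 — 2 2/3 stops stopped down (darker).
Shutter speed: 0.6 → 0.8 → 1 → 1.3 → 1.6 → 2 — 1 2/3 stops longer (brighter).
ISO: 2500 → 2000 — 1/3 stop lower (darker).
Net: −2 2/3 +1 2/3 −1/3 = −1 1/3 stops.

1 1/3 stops darker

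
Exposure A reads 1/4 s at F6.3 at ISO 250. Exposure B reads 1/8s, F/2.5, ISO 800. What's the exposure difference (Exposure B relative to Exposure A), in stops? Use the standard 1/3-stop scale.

Aperture: f/6.3 → f/5.6 → f/5 → f/4.5 → f/4 → f/3.5 → f/3.2 → f/2.8 → f/2.5 — 2 2/3 stops wider (brighter).
Shutter speed: 1/4 → 1/5 → 1/6 → 1/8 — 1 stop faster (darker).
ISO: 250 → 320 → 400 → 500 → 640 → 800 — 1 2/3 stops raised (brighter).
Net: +2 2/3 −1 +1 2/3 = +3 1/3 stops.

3 1/3 stops brighter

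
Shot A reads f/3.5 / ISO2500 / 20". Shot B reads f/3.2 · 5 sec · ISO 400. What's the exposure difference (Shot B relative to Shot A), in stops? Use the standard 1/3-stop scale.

4 1/3 stops darker

Aperture: f/3.5 → f/3.2 — 1/3 stop opened up (brighter).
Shutter speed: 20 → 15 → 13 → 10 → 8 → 6 → 5 — 2 stops shorter (darker).
ISO: 2500 → 2000 → 1600 → 1250 → 1000 → 800 → 640 → 500 → 400 — 2 2/3 stops lower (darker).
Net: +1/3 −2 −2 2/3 = −4 1/3 stops.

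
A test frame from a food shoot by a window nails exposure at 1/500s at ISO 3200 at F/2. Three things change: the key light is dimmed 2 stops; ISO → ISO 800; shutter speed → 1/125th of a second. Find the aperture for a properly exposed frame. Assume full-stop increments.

Scene light: 2 stops darker.
ISO: 3200 → 1600 → 800 — 2 stops dropped (darker).
Shutter speed: 1/500 → 1/250 → 1/125 — 2 stops longer (brighter).
Net so far: 2 stops darker. Aperture: f/2 → f/1.4 → f/1.0.

f/1.0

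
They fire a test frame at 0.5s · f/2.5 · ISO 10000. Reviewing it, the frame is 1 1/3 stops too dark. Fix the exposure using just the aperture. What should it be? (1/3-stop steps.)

Underexposed by 1 1/3 stops → need 1 1/3 stops brighter.
Aperture: f/2.5 → f/2.2 → f/2 → f/1.8 → f/1.6.

f/1.6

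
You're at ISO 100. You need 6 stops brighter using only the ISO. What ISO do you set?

ISO: 100 → 200 → 400 → 800 → 1600 → 3200 → 6400 — 6 stops raised (brighter).

ISO 6400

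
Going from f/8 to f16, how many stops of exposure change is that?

2 stops

f/8 → f/11 → f/16 — count the steps: 2 stops.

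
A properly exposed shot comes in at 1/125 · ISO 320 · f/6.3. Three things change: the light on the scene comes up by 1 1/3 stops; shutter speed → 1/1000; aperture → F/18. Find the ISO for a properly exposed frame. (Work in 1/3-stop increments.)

ISO 8000

Scene light: 1 1/3 stops brighter.
Shutter speed: 1/125 → 1/160 → 1/200 → 1/250 → 1/320 → 1/400 → 1/500 → 1/640 → 1/800 → 1/1000 — 3 stops shorter (darker).
Aperture: f/6.3 → f/7.1 → f/8 → f/9 → f/10 → f/11 → f/13 → f/14 → f/16 → f/18 — 3 stops narrower (darker).
Net so far: 4 2/3 stops darker. ISO: 320 → 400 → 500 → 640 → 800 → 1000 → 1250 → 1600 → 2000 → 2500 → 3200 → 4000 → 5000 → 6400 → 8000.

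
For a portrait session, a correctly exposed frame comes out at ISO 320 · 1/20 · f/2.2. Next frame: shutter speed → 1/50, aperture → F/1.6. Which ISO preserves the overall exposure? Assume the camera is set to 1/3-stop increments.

Shutter speed: 1/20 → 1/25 → 1/30 → 1/40 → 1/50 — 1 1/3 stops shorter (darker).
Aperture: f/2.2 → f/2 → f/1.8 → f/1.6 — 1 stop wider (brighter).
Net change so far: 1/3 stop darker. Offset with the ISO: 320 → 400.

ISO 400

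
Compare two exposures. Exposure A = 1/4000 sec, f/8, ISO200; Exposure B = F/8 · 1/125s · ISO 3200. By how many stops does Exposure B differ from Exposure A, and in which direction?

Aperture: unchanged.
Shutter speed: 1/4000 → 1/2000 → 1/1000 → 1/500 → 1/250 → 1/125 — 5 stops slower (brighter).
ISO: 200 → 400 → 800 → 1600 → 3200 — 4 stops higher (brighter).
Net: +5 +4 = +9 stops.

9 stops brighter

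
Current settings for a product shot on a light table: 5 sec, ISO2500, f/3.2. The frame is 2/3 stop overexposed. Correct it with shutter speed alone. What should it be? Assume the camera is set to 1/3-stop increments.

3.2 s

Overexposed by 2/3 stop → need 2/3 stop darker.
Shutter speed: 5 → 4 → 3.2.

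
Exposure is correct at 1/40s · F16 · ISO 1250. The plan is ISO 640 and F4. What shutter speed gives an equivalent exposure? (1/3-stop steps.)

ISO: 1250 → 1000 → 800 → 640 — 1 stop dropped (darker).
Aperture: f/16 → f/14 → f/13 → f/11 → f/10 → f/9 → f/8 → f/7.1 → f/6.3 → f/5.6 → f/5 → f/4.5 → f/4 — 4 stops opened up (brighter).
Net change so far: 3 stops brighter. Offset with the shutter speed: 1/40 → 1/50 → 1/60 → 1/80 → 1/100 → 1/125 → 1/160 → 1/200 → 1/250 → 1/320.

1/320s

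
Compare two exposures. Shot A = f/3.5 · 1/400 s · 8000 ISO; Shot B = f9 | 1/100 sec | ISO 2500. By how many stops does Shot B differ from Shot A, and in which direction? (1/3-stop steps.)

2 1/3 stops darker

Aperture: f/3.5 → f/4 → f/4.5 → f/5 → f/5.6 → f/6.3 → f/7.1 → f/8 → f/9 — 2 2/3 stops narrower (darker).
Shutter speed: 1/400 → 1/320 → 1/250 → 1/200 → 1/160 → 1/125 → 1/100 — 2 stops slower (brighter).
ISO: 8000 → 6400 → 5000 → 4000 → 3200 → 2500 — 1 2/3 stops lower (darker).
Net: −2 2/3 +2 −1 2/3 = −2 1/3 stops.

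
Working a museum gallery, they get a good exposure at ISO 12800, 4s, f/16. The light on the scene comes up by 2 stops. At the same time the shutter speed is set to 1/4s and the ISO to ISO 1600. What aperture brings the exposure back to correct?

Scene light: 2 stops brighter.
Shutter speed: 4 → 2 → 1 → 1/2 → 1/4 — 4 stops shorter (darker).
ISO: 12800 → 6400 → 3200 → 1600 — 3 stops dropped (darker).
Net so far: 5 stops darker. Aperture: f/16 → f/11 → f/8 → f/5.6 → f/4 → f/2.8.

f/2.8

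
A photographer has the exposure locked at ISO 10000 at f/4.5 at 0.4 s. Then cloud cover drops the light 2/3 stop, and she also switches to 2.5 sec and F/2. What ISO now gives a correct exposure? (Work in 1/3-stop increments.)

ISO 500

Scene light: 2/3 stop darker.
Shutter speed: 0.4 → 0.5 → 0.6 → 0.8 → 1 → 1.3 → 1.6 → 2 → 2.5 — 2 2/3 stops longer (brighter).
Aperture: f/4.5 → f/4 → f/3.5 → f/3.2 → f/2.8 → f/2.5 → f/2.2 → f/2 — 2 1/3 stops wider (brighter).
Net so far: 4 1/3 stops brighter. ISO: 10000 → 8000 → 6400 → 5000 → 4000 → 3200 → 2500 → 2000 → 1600 → 1250 → 1000 → 800 → 640 → 500.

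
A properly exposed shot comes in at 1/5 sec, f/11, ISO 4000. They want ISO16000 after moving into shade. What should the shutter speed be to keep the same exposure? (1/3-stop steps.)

1/20s

ISO: 4000 → 5000 → 6400 → 8000 → 10000 → 12800 → 16000 — 2 stops raised (brighter).
Need 2 stops darker from the shutter speed: 1/5 → 1/6 → 1/8 → 1/10 → 1/13 → 1/15 → 1/20.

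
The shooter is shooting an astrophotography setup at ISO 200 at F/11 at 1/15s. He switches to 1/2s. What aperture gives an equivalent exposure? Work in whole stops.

f/32

Shutter speed: 1/15 → 1/8 → 1/4 → 1/2 — 3 stops slower (brighter).
Need 3 stops darker from the aperture: f/11 → f/16 → f/22 → f/32.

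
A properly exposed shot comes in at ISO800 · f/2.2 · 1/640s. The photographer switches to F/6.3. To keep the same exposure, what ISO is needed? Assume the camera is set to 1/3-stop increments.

Aperture: f/2.2 → f/2.5 → f/2.8 → f/3.2 → f/3.5 → f/4 → f/4.5 → f/5 → f/5.6 → f/6.3 — 3 stops stopped down (darker).
Need 3 stops brighter from the ISO: 800 → 1000 → 1250 → 1600 → 2000 → 2500 → 3200 → 4000 → 5000 → 6400.

ISO 6400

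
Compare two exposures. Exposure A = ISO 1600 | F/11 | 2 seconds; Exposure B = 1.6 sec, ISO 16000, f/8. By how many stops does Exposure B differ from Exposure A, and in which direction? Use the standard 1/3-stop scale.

4 stops brighter

Aperture: f/11 → f/10 → f/9 → f/8 — 1 stop wider (brighter).
Shutter speed: 2 → 1.6 — 1/3 stop shorter (darker).
ISO: 1600 → 2000 → 2500 → 3200 → 4000 → 5000 → 6400 → 8000 → 10000 → 12800 → 16000 — 3 1/3 stops raised (brighter).
Net: +1 −1/3 +3 1/3 = +4 stops.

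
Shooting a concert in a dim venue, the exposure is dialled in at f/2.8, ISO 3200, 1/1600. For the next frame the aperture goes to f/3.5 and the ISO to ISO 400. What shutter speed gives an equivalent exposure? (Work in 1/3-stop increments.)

Aperture: f/2.8 → f/3.2 → f/3.5 — 2/3 stop smaller aperture (darker).
ISO: 3200 → 2500 → 2000 → 1600 → 1250 → 1000 → 800 → 640 → 500 → 400 — 3 stops lower (darker).
Net change so far: 3 2/3 stops darker. Offset with the shutter speed: 1/1600 → 1/1250 → 1/1000 → 1/800 → 1/640 → 1/500 → 1/400 → 1/320 → 1/250 → 1/200 → 1/160 → 1/125.

1/125s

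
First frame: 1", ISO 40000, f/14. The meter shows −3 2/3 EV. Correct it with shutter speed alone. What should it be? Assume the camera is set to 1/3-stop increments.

Underexposed by 3 2/3 stops → need 3 2/3 stops brighter.
Shutter speed: 1 → 1.3 → 1.6 → 2 → 2.5 → 3.2 → 4 → 5 → 6 → 8 → 10 → 13.

13 s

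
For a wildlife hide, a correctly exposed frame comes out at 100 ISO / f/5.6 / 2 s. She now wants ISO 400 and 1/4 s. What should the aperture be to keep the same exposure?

f/4

ISO: 100 → 200 → 400 — 2 stops higher (brighter).
Shutter speed: 2 → 1 → 1/2 → 1/4 — 3 stops faster (darker).
Net change so far: 1 stop darker. Offset with the aperture: f/5.6 → f/4.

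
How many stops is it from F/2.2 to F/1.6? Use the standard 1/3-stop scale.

f/2.2 → f/2 → f/1.8 → f/1.6 — count the steps: 3 third-stops = 1 stop.

1 stop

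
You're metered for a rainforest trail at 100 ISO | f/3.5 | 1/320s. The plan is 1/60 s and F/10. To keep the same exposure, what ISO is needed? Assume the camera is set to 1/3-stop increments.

ISO 160

Shutter speed: 1/320 → 1/250 → 1/200 → 1/160 → 1/125 → 1/100 → 1/80 → 1/60 — 2 1/3 stops longer (brighter).
Aperture: f/3.5 → f/4 → f/4.5 → f/5 → f/5.6 → f/6.3 → f/7.1 → f/8 → f/9 → f/10 — 3 stops smaller aperture (darker).
Net change so far: 2/3 stop darker. Offset with the ISO: 100 → 125 → 160.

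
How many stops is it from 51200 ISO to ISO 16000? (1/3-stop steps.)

1 2/3 stops

51200 → 40000 → 32000 → 25600 → 20000 → 16000 — count the steps: 5 third-stops = 1 2/3 stops.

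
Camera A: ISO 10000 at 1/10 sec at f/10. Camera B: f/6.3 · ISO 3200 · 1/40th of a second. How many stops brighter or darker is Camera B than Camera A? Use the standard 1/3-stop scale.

Aperture: f/10 → f/9 → f/8 → f/7.1 → f/6.3 — 1 1/3 stops larger aperture (brighter).
Shutter speed: 1/10 → 1/13 → 1/15 → 1/20 → 1/25 → 1/30 → 1/40 — 2 stops faster (darker).
ISO: 10000 → 8000 → 6400 → 5000 → 4000 → 3200 — 1 2/3 stops lower (darker).
Net: +1 1/3 −2 −1 2/3 = −2 1/3 stops.

2 1/3 stops darker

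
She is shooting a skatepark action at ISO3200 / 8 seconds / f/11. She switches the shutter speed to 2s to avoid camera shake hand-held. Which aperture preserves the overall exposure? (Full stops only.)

f/5.6

Shutter speed: 8 → 4 → 2 — 2 stops shorter (darker).
Need 2 stops brighter from the aperture: f/11 → f/8 → f/5.6.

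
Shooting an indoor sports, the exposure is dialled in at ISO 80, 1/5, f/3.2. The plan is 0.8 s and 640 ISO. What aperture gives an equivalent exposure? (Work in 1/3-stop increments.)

f/18

Shutter speed: 1/5 → 1/4 → 0.3 → 0.4 → 0.5 → 0.6 → 0.8 — 2 stops slower (brighter).
ISO: 80 → 100 → 125 → 160 → 200 → 250 → 320 → 400 → 500 → 640 — 3 stops raised (brighter).
Net change so far: 5 stops brighter. Offset with the aperture: f/3.2 → f/3.5 → f/4 → f/4.5 → f/5 → f/5.6 → f/6.3 → f/7.1 → f/8 → f/9 → f/10 → f/11 → f/13 → f/14 → f/16 → f/18.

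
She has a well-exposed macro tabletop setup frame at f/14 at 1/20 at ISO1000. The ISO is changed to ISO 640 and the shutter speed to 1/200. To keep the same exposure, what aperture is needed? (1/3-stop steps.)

ISO: 1000 → 800 → 640 — 2/3 stop dropped (darker).
Shutter speed: 1/20 → 1/25 → 1/30 → 1/40 → 1/50 → 1/60 → 1/80 → 1/100 → 1/125 → 1/160 → 1/200 — 3 1/3 stops shorter (darker).
Net change so far: 4 stops darker. Offset with the aperture: f/14 → f/13 → f/11 → f/10 → f/9 → f/8 → f/7.1 → f/6.3 → f/5.6 → f/5 → f/4.5 → f/4 → f/3.5.

f/3.5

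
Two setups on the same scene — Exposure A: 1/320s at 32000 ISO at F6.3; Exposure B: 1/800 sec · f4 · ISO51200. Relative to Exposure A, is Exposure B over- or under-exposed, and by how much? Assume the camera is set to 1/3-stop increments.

Aperture: f/6.3 → f/5.6 → f/5 → f/4.5 → f/4 — 1 1/3 stops larger aperture (brighter).
Shutter speed: 1/320 → 1/400 → 1/500 → 1/640 → 1/800 — 1 1/3 stops shorter (darker).
ISO: 32000 → 40000 → 51200 — 2/3 stop higher (brighter).
Net: +1 1/3 −1 1/3 +2/3 = +2/3 stops.

2/3 stop brighter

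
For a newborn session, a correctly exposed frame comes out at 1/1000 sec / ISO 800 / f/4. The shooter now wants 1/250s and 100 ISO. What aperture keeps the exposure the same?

f/2.8

Shutter speed: 1/1000 → 1/500 → 1/250 — 2 stops slower (brighter).
ISO: 800 → 400 → 200 → 100 — 3 stops dropped (darker).
Net change so far: 1 stop darker. Offset with the aperture: f/4 → f/2.8.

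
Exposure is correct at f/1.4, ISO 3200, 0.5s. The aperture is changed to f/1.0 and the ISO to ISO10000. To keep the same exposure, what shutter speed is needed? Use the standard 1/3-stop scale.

Aperture: f/1.4 → f/1.2 → f/1.1 → f/1.0 — 1 stop wider (brighter).
ISO: 3200 → 4000 → 5000 → 6400 → 8000 → 10000 — 1 2/3 stops higher (brighter).
Net change so far: 2 2/3 stops brighter. Offset with the shutter speed: 0.5 → 0.4 → 0.3 → 1/4 → 1/5 → 1/6 → 1/8 → 1/10 → 1/13.

1/13s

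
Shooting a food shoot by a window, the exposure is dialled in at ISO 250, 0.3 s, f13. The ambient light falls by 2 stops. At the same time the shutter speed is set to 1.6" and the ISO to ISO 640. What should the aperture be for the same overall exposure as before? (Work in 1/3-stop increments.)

Scene light: 2 stops darker.
Shutter speed: 0.3 → 0.4 → 0.5 → 0.6 → 0.8 → 1 → 1.3 → 1.6 — 2 1/3 stops slower (brighter).
ISO: 250 → 320 → 400 → 500 → 640 — 1 1/3 stops raised (brighter).
Net so far: 1 2/3 stops brighter. Aperture: f/13 → f/14 → f/16 → f/18 → f/20 → f/22.

f/22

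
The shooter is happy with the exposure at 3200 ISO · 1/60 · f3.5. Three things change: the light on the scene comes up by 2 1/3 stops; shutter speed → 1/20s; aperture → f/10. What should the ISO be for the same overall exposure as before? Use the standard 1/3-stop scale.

Scene light: 2 1/3 stops brighter.
Shutter speed: 1/60 → 1/50 → 1/40 → 1/30 → 1/25 → 1/20 — 1 2/3 stops slower (brighter).
Aperture: f/3.5 → f/4 → f/4.5 → f/5 → f/5.6 → f/6.3 → f/7.1 → f/8 → f/9 → f/10 — 3 stops stopped down (darker).
Net so far: 1 stop brighter. ISO: 3200 → 2500 → 2000 → 1600.

ISO 1600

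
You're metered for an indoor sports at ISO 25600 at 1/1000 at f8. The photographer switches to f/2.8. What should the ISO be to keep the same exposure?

ISO 3200

Aperture: f/8 → f/5.6 → f/4 → f/2.8 — 3 stops larger aperture (brighter).
Need 3 stops darker from the ISO: 25600 → 12800 → 6400 → 3200.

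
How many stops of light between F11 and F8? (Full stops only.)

f/11 → f/8 — count the steps: 1 stop.

1 stop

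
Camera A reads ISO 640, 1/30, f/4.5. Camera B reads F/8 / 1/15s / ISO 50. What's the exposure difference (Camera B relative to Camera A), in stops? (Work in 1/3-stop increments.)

4 1/3 stops darker

Aperture: f/4.5 → f/5 → f/5.6 → f/6.3 → f/7.1 → f/8 — 1 2/3 stops smaller aperture (darker).
Shutter speed: 1/30 → 1/25 → 1/20 → 1/15 — 1 stop slower (brighter).
ISO: 640 → 500 → 400 → 320 → 250 → 200 → 160 → 125 → 100 → 80 → 64 → 50 — 3 2/3 stops dropped (darker).
Net: −1 2/3 +1 −3 2/3 = −4 1/3 stops.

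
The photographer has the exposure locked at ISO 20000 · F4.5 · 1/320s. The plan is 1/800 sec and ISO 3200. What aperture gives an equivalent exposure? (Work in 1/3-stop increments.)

f/1.1

Shutter speed: 1/320 → 1/400 → 1/500 → 1/640 → 1/800 — 1 1/3 stops shorter (darker).
ISO: 20000 → 16000 → 12800 → 10000 → 8000 → 6400 → 5000 → 4000 → 3200 — 2 2/3 stops lower (darker).
Net change so far: 4 stops darker. Offset with the aperture: f/4.5 → f/4 → f/3.5 → f/3.2 → f/2.8 → f/2.5 → f/2.2 → f/2 → f/1.8 → f/1.6 → f/1.4 → f/1.2 → f/1.1.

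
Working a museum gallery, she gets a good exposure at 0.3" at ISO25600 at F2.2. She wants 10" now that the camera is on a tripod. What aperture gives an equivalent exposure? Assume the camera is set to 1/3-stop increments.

f/13

Shutter speed: 0.3 → 0.4 → 0.5 → 0.6 → 0.8 → 1 → 1.3 → 1.6 → 2 → 2.5 → 3.2 → 4 → 5 → 6 → 8 → 10 — 5 stops longer (brighter).
Need 5 stops darker from the aperture: f/2.2 → f/2.5 → f/2.8 → f/3.2 → f/3.5 → f/4 → f/4.5 → f/5 → f/5.6 → f/6.3 → f/7.1 → f/8 → f/9 → f/10 → f/11 → f/13.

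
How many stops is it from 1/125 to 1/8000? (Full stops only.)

6 stops

1/125 → 1/250 → 1/500 → 1/1000 → 1/2000 → 1/4000 → 1/8000 — count the steps: 6 stops.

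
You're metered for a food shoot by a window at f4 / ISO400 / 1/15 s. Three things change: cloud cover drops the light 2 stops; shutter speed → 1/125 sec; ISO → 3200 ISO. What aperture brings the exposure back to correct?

Scene light: 2 stops darker.
Shutter speed: 1/15 → 1/30 → 1/60 → 1/125 — 3 stops faster (darker).
ISO: 400 → 800 → 1600 → 3200 — 3 stops raised (brighter).
Net so far: 2 stops darker. Aperture: f/4 → f/2.8 → f/2.

f/2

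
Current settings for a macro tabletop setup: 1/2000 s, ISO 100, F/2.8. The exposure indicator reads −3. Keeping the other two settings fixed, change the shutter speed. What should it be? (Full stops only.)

Underexposed by 3 stops → need 3 stops brighter.
Shutter speed: 1/2000 → 1/1000 → 1/500 → 1/250.

1/250s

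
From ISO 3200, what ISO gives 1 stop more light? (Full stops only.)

ISO: 3200 → 6400 — 1 stop raised (brighter).

ISO 6400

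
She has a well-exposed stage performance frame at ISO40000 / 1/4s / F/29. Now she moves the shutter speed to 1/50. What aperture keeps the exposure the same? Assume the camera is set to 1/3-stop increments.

Shutter speed: 1/4 → 1/5 → 1/6 → 1/8 → 1/10 → 1/13 → 1/15 → 1/20 → 1/25 → 1/30 → 1/40 → 1/50 — 3 2/3 stops faster (darker).
Need 3 2/3 stops brighter from the aperture: f/29 → f/25 → f/22 → f/20 → f/18 → f/16 → f/14 → f/13 → f/11 → f/10 → f/9 → f/8.

f/8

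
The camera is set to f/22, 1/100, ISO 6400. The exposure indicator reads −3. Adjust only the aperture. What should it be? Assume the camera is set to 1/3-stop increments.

Underexposed by 3 stops → need 3 stops brighter.
Aperture: f/22 → f/20 → f/18 → f/16 → f/14 → f/13 → f/11 → f/10 → f/9 → f/8.

f/8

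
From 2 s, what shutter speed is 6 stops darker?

1/30s

Shutter speed: 2 → 1 → 1/2 → 1/4 → 1/8 → 1/15 → 1/30 — 6 stops shorter (darker).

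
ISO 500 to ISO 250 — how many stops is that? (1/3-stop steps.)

500 → 400 → 320 → 250 — count the steps: 3 third-stops = 1 stop.

1 stop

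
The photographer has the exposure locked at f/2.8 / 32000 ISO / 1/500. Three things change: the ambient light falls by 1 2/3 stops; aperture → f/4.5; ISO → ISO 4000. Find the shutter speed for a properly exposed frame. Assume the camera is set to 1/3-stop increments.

1/8s

Scene light: 1 2/3 stops darker.
Aperture: f/2.8 → f/3.2 → f/3.5 → f/4 → f/4.5 — 1 1/3 stops stopped down (darker).
ISO: 32000 → 25600 → 20000 → 16000 → 12800 → 10000 → 8000 → 6400 → 5000 → 4000 — 3 stops dropped (darker).
Net so far: 6 stops darker. Shutter speed: 1/500 → 1/400 → 1/320 → 1/250 → 1/200 → 1/160 → 1/125 → 1/100 → 1/80 → 1/60 → 1/50 → 1/40 → 1/30 → 1/25 → 1/20 → 1/15 → 1/13 → 1/10 → 1/8.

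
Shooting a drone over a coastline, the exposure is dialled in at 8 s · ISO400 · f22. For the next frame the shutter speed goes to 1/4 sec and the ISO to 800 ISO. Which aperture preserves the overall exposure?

Shutter speed: 8 → 4 → 2 → 1 → 1/2 → 1/4 — 5 stops faster (darker).
ISO: 400 → 800 — 1 stop raised (brighter).
Net change so far: 4 stops darker. Offset with the aperture: f/22 → f/16 → f/11 → f/8 → f/5.6.

f/5.6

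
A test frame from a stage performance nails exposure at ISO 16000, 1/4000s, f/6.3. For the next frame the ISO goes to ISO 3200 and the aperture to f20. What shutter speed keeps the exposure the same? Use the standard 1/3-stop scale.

ISO: 16000 → 12800 → 10000 → 8000 → 6400 → 5000 → 4000 → 3200 — 2 1/3 stops dropped (darker).
Aperture: f/6.3 → f/7.1 → f/8 → f/9 → f/10 → f/11 → f/13 → f/14 → f/16 → f/18 → f/20 — 3 1/3 stops narrower (darker).
Net change so far: 5 2/3 stops darker. Offset with the shutter speed: 1/4000 → 1/3200 → 1/2500 → 1/2000 → 1/1600 → 1/1250 → 1/1000 → 1/800 → 1/640 → 1/500 → 1/400 → 1/320 → 1/250 → 1/200 → 1/160 → 1/125 → 1/100 → 1/80.

1/80s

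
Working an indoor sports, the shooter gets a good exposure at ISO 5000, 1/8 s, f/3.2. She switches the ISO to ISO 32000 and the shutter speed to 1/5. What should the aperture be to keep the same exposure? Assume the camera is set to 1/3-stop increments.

f/10

ISO: 5000 → 6400 → 8000 → 10000 → 12800 → 16000 → 20000 → 25600 → 32000 — 2 2/3 stops raised (brighter).
Shutter speed: 1/8 → 1/6 → 1/5 — 2/3 stop longer (brighter).
Net change so far: 3 1/3 stops brighter. Offset with the aperture: f/3.2 → f/3.5 → f/4 → f/4.5 → f/5 → f/5.6 → f/6.3 → f/7.1 → f/8 → f/9 → f/10.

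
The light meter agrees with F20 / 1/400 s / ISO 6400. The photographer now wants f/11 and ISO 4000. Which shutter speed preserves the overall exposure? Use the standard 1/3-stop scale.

Aperture: f/20 → f/18 → f/16 → f/14 → f/13 → f/11 — 1 2/3 stops wider (brighter).
ISO: 6400 → 5000 → 4000 — 2/3 stop dropped (darker).
Net change so far: 1 stop brighter. Offset with the shutter speed: 1/400 → 1/500 → 1/640 → 1/800.

1/800s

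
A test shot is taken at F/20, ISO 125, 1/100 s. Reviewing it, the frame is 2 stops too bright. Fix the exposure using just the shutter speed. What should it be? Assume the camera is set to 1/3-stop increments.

1/400s

Overexposed by 2 stops → need 2 stops darker.
Shutter speed: 1/100 → 1/125 → 1/160 → 1/200 → 1/250 → 1/320 → 1/400.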